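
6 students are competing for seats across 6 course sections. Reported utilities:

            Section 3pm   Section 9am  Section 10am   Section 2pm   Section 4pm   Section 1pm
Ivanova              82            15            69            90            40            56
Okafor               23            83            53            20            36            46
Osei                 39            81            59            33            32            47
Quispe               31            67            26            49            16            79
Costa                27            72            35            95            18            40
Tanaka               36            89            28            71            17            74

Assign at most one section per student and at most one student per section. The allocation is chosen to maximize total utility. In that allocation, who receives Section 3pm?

Treat this as an assignment problem: match each student to one section.
Optimal: Ivanova→Section 3pm (82 points), Okafor→Section 4pm (36 points), Osei→Section 10am (59 points), Quispe→Section 1pm (79 points), Costa→Section 2pm (95 points), Tanaka→Section 9am (89 points) — total 82+36+59+79+95+89 = 440 points.
Row-greedy (each student in turn takes its best remaining section) gives 355 points, worse by 85.
Next-best assignment: Ivanova→Section 3pm, Okafor→Section 10am, Osei→Section 4pm, Quispe→Section 1pm, Costa→Section 2pm, Tanaka→Section 9am = 430 points.
Swapping Costa↔Ivanova (Costa→Section 3pm 27 points, Ivanova→Section 2pm 90 points) loses 60.
No other one-to-one assignment exceeds 440 points.
Ivanova's own top section is Section 2pm (90 points), but forcing Ivanova→Section 2pm and reassigning the rest optimally gives only 380 points — worse by 60.

Ivanova receives Section 3pm.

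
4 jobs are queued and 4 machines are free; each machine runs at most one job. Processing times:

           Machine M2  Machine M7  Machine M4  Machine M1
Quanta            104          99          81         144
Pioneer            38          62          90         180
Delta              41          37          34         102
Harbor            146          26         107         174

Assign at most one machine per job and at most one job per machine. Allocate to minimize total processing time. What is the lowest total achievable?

Minimum total: 242 min

This is the linear assignment problem.
Optimal: Quanta→Machine M1 (144 min), Pioneer→Machine M2 (38 min), Delta→Machine M4 (34 min), Harbor→Machine M7 (26 min) — total 144+38+34+26 = 242 min.
Row-greedy (each job in turn takes its cheapest remaining machine) gives 330 min, worse by 88.
Next-best assignment: Quanta→Machine M4, Pioneer→Machine M2, Delta→Machine M1, Harbor→Machine M7 = 247 min.
Swapping Pioneer↔Quanta (Pioneer→Machine M1 180 min, Quanta→Machine M2 104 min) adds 102.
Checked against all permutations: 242 min is optimal.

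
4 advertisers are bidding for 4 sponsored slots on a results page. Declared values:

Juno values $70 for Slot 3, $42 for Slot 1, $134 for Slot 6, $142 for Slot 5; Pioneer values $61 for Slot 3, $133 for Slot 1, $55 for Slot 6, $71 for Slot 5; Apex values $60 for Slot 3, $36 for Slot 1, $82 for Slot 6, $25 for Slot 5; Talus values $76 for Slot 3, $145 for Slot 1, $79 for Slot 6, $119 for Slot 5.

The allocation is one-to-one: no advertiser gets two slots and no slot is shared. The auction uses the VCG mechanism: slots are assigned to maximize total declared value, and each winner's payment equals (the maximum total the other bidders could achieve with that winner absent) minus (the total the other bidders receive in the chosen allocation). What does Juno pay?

Efficient allocation: Juno→Slot 6 ($134), Pioneer→Slot 1 ($133), Apex→Slot 3 ($60), Talus→Slot 5 ($119); total welfare W = $446.
Juno receives Slot 6 at value $134, so the others get W − 134 = $312.
Without Juno: best allocation of the remaining 3 bidders over all 4 slots is Pioneer→Slot 1 ($133), Apex→Slot 6 ($82), Talus→Slot 5 ($119), total $334.
VCG payment = (others' best without Juno) − (others' welfare with Juno) = 334 − 312 = $22.

Juno pays $22.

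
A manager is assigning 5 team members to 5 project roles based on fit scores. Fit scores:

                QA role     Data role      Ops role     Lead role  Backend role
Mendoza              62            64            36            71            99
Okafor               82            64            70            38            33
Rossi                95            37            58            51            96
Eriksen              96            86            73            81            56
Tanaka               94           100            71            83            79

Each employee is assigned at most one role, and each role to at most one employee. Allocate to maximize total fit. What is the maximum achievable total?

This is a one-to-one assignment (maximum-weight bipartite matching).
Optimal: Mendoza→Backend role (99 pts), Okafor→Ops role (70 pts), Rossi→QA role (95 pts), Eriksen→Lead role (81 pts), Tanaka→Data role (100 pts) — total 99+70+95+81+100 = 445 pts.
Max-entry greedy (repeatedly take the single best remaining cell) gives 416 pts, worse by 29.

Max total: 445 pts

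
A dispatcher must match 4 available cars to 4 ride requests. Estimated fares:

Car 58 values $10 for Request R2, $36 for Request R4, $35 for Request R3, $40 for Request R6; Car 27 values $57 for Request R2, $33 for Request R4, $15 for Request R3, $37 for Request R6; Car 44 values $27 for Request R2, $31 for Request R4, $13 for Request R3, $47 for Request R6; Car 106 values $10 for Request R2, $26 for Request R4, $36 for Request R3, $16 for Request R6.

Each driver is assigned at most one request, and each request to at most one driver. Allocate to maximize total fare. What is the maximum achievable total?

Max total: $176

Optimal: Car 58→Request R4 ($36), Car 27→Request R2 ($57), Car 44→Request R6 ($47), Car 106→Request R3 ($36) — total 36+57+47+36 = $176.
Checked against all permutations: $176 is optimal.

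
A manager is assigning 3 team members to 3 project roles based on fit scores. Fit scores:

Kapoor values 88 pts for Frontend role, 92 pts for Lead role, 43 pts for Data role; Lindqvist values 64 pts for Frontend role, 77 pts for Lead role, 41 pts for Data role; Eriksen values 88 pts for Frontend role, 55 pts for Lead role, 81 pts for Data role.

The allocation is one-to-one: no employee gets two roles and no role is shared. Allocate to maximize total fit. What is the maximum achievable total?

This is a one-to-one assignment (maximum-weight bipartite matching).
Optimal: Kapoor→Frontend role (88 pts), Lindqvist→Lead role (77 pts), Eriksen→Data role (81 pts) — total 88+77+81 = 246 pts.
Row-greedy (each employee in turn takes its best remaining role) gives 237 pts, worse by 9.
Swapping Eriksen↔Kapoor (Eriksen→Frontend role 88 pts, Kapoor→Data role 43 pts) loses 38.
No other one-to-one assignment exceeds 246 pts.

Max total: 246 pts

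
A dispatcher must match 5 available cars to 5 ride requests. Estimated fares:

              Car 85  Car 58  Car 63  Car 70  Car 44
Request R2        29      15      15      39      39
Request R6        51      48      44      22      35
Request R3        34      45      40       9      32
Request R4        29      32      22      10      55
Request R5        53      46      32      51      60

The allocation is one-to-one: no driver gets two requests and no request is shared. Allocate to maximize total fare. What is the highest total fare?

Optimal: Car 85→Request R5 ($53), Car 58→Request R3 ($45), Car 63→Request R6 ($44), Car 70→Request R2 ($39), Car 44→Request R4 ($55) — total 53+45+44+39+55 = $236.
Column-greedy (each request in turn goes to its best remaining driver) gives $222, worse by 14.
Every other assignment is strictly worse.

Max total: $236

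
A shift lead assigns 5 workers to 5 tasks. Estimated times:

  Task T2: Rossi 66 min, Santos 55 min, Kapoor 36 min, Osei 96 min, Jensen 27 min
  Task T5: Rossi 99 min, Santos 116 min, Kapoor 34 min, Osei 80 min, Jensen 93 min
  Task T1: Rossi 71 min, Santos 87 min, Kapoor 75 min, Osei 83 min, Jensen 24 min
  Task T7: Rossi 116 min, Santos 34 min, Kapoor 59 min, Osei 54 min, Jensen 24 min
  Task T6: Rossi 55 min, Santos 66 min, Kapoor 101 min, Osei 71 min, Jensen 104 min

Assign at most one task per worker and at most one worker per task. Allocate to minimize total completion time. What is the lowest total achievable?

Treat this as an assignment problem: match each worker to one task.
Optimal: Rossi→Task T6 (55 min), Santos→Task T2 (55 min), Kapoor→Task T5 (34 min), Osei→Task T7 (54 min), Jensen→Task T1 (24 min) — total 55+55+34+54+24 = 222 min.
Column-greedy (each task in turn goes to its cheapest remaining worker) gives 237 min, worse by 15.
Next-best assignment: Rossi→Task T2, Santos→Task T7, Kapoor→Task T5, Osei→Task T6, Jensen→Task T1 = 229 min.
Swapping Jensen↔Rossi (Jensen→Task T6 104 min, Rossi→Task T1 71 min) adds 96.

Min total: 222 min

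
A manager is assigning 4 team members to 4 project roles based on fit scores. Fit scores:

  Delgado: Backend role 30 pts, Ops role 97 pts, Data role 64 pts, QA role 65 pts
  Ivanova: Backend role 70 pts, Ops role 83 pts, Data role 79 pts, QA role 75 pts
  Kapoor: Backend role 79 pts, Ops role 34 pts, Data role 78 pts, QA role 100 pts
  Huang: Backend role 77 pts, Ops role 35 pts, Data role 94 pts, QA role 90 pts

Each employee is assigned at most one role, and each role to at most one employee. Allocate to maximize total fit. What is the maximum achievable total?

Optimal: Delgado→Ops role (97 pts), Ivanova→Backend role (70 pts), Kapoor→QA role (100 pts), Huang→Data role (94 pts) — total 97+70+100+94 = 361 pts.
Column-greedy (each role in turn goes to its best remaining employee) gives 345 pts, worse by 16.
Next-best assignment: Delgado→Ops role, Ivanova→Data role, Kapoor→QA role, Huang→Backend role = 353 pts.
Swapping Ivanova↔Huang (Ivanova→Data role 79 pts, Huang→Backend role 77 pts) loses 8.

Max total: 361 pts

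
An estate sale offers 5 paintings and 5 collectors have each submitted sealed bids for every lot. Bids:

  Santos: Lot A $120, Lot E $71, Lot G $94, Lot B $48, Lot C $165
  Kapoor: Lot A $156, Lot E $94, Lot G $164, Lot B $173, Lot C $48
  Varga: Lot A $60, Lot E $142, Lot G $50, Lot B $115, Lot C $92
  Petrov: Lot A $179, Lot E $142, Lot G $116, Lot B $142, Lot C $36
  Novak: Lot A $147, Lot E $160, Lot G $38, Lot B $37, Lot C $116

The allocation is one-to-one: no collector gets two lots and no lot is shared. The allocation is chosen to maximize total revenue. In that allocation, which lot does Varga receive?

Optimal: Santos→Lot C ($165), Kapoor→Lot G ($164), Varga→Lot B ($115), Petrov→Lot A ($179), Novak→Lot E ($160) — total 165+164+115+179+160 = $783.
Row-greedy (each collector in turn takes its best remaining lot) gives $697, worse by 86.
Checked against all permutations: $783 is optimal.
Varga's own top lot is Lot E ($142), but forcing Varga→Lot E and reassigning the rest optimally gives only $760 — worse by 23.

Varga receives Lot B.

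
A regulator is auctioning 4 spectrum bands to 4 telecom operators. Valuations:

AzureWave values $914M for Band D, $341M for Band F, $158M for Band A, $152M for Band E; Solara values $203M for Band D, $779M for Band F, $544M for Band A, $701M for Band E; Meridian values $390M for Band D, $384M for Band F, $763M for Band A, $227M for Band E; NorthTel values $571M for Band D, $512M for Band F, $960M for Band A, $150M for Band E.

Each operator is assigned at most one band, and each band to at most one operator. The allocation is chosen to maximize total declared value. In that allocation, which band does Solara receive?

Solara receives Band E.

Optimal: AzureWave→Band D ($914M), Solara→Band E ($701M), Meridian→Band F ($384M), NorthTel→Band A ($960M) — total 914+701+384+960 = $2959M.
Row-greedy (each operator in turn takes its best remaining band) gives $2606M, worse by 353.
Solara's own top band is Band F ($779M), but forcing Solara→Band F and reassigning the rest optimally gives only $2880M — worse by 79.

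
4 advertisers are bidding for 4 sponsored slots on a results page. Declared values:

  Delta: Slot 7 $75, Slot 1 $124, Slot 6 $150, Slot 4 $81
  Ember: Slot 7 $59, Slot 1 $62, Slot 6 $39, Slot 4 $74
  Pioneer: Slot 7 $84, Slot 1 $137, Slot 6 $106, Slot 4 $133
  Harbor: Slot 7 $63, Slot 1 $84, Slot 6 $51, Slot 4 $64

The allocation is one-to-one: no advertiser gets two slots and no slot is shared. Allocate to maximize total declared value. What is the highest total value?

Maximum total: $426

This is the linear assignment problem.
Optimal: Delta→Slot 6 ($150), Ember→Slot 7 ($59), Pioneer→Slot 4 ($133), Harbor→Slot 1 ($84) — total 150+59+133+84 = $426.
Row-greedy (each advertiser in turn takes its best remaining slot) gives $424, worse by 2.
Swapping Pioneer↔Delta (Pioneer→Slot 6 $106, Delta→Slot 4 $81) loses 96.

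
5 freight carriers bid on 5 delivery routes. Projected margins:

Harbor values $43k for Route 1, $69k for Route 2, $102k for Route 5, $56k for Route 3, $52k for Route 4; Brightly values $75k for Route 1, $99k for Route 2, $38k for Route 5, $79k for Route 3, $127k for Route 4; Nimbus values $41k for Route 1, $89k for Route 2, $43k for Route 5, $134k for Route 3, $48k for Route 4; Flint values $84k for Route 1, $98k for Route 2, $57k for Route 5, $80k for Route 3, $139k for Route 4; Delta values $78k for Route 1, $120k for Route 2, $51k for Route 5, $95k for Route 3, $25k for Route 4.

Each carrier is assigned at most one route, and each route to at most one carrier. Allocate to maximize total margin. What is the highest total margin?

Maximum total: $570k

Treat this as an assignment problem: match each carrier to one route.
Optimal: Harbor→Route 5 ($102k), Brightly→Route 1 ($75k), Nimbus→Route 3 ($134k), Flint→Route 4 ($139k), Delta→Route 2 ($120k) — total 102+75+134+139+120 = $570k.
Row-greedy (each carrier in turn takes its best remaining route) gives $539k, worse by 31.
Next-best assignment: Harbor→Route 5, Brightly→Route 4, Nimbus→Route 3, Flint→Route 1, Delta→Route 2 = $567k.
Every other assignment is strictly worse.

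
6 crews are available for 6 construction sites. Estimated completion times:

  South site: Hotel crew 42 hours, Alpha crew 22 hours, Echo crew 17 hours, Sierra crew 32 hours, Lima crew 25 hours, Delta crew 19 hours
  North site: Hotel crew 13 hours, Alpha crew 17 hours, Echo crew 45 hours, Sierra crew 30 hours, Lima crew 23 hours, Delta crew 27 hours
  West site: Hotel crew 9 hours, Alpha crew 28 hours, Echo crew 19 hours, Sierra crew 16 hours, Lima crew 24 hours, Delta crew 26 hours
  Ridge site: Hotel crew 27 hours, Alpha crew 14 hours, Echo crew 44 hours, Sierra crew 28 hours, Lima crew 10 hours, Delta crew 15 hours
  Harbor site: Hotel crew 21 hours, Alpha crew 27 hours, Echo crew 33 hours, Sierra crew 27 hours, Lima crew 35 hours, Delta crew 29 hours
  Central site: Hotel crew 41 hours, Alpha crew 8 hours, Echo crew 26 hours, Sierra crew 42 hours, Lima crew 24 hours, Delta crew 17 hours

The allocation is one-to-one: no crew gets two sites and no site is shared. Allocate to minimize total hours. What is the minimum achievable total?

Minimum total: 93 hours

Optimal: Hotel crew→North site (13 hours), Alpha crew→Central site (8 hours), Echo crew→South site (17 hours), Sierra crew→West site (16 hours), Lima crew→Ridge site (10 hours), Delta crew→Harbor site (29 hours) — total 13+8+17+16+10+29 = 93 hours.
Row-greedy (each crew in turn takes its cheapest remaining site) gives 98 hours, worse by 5.
Next-best assignment: Hotel crew→North site, Alpha crew→Central site, Echo crew→West site, Sierra crew→Harbor site, Lima crew→Ridge site, Delta crew→South site = 96 hours.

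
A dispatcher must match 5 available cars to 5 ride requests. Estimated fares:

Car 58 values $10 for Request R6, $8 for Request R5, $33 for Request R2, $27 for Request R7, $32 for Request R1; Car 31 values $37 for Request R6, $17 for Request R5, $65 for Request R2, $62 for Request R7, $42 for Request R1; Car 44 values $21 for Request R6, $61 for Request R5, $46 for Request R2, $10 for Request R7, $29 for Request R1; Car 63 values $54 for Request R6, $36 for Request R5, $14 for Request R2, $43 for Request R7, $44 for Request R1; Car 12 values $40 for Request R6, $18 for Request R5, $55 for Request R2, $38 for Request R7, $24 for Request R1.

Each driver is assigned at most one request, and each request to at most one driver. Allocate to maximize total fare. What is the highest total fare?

Optimal: Car 58→Request R1 ($32), Car 31→Request R7 ($62), Car 44→Request R5 ($61), Car 63→Request R6 ($54), Car 12→Request R2 ($55) — total 32+62+61+54+55 = $264.
Max-entry greedy (repeatedly take the single best remaining cell) gives $250, worse by 14.
Next-best assignment: Car 58→Request R1, Car 31→Request R2, Car 44→Request R5, Car 63→Request R6, Car 12→Request R7 = $250.

Maximum total: $264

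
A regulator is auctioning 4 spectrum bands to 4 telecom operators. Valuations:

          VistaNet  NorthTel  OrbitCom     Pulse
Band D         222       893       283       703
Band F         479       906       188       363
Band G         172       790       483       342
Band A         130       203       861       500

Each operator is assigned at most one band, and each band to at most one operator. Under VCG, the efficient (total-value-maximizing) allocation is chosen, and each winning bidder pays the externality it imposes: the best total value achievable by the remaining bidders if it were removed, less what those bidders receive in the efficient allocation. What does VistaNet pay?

Efficient allocation: VistaNet→Band F ($479M), NorthTel→Band G ($790M), OrbitCom→Band A ($861M), Pulse→Band D ($703M); total welfare W = $2833M.
VistaNet receives Band F at value $479M, so the others get W − 479 = $2354M.
Without VistaNet: best allocation of the remaining 3 bidders over all 4 bands is NorthTel→Band F ($906M), OrbitCom→Band A ($861M), Pulse→Band D ($703M), total $2470M.
VCG payment = (others' best without VistaNet) − (others' welfare with VistaNet) = 2470 − 2354 = $116M.

VistaNet pays $116M.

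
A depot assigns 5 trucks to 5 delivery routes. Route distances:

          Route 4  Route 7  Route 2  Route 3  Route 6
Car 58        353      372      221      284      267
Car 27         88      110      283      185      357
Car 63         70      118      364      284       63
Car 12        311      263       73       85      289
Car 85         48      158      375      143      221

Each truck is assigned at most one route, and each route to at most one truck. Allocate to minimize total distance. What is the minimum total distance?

Optimal: Car 58→Route 2 (221 km), Car 27→Route 7 (110 km), Car 63→Route 6 (63 km), Car 12→Route 3 (85 km), Car 85→Route 4 (48 km) — total 221+110+63+85+48 = 527 km.
Row-greedy (each truck in turn takes its cheapest remaining route) gives 615 km, worse by 88.

Minimum total: 527 km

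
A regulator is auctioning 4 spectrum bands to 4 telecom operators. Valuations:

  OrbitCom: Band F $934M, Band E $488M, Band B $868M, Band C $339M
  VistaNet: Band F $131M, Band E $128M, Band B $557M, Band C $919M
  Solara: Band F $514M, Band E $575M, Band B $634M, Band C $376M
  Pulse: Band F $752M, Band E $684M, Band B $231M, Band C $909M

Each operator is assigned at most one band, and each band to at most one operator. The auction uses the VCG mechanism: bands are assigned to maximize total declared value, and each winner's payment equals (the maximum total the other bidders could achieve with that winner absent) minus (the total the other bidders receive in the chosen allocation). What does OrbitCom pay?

Efficient allocation: OrbitCom→Band F ($934M), VistaNet→Band C ($919M), Solara→Band B ($634M), Pulse→Band E ($684M); total welfare W = $3171M.
OrbitCom receives Band F at value $934M, so the others get W − 934 = $2237M.
Without OrbitCom: best allocation of the remaining 3 bidders over all 4 bands is VistaNet→Band C ($919M), Solara→Band B ($634M), Pulse→Band F ($752M), total $2305M.
VCG payment = (others' best without OrbitCom) − (others' welfare with OrbitCom) = 2305 − 2237 = $68M.

OrbitCom pays $68M.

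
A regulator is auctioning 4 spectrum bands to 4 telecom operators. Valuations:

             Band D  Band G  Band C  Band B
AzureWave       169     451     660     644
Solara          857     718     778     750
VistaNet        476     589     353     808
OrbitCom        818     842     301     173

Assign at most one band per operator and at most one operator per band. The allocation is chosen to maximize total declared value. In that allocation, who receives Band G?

Optimal: AzureWave→Band C ($660M), Solara→Band D ($857M), VistaNet→Band B ($808M), OrbitCom→Band G ($842M) — total 660+857+808+842 = $3167M.
Swapping AzureWave↔VistaNet (AzureWave→Band B $644M, VistaNet→Band C $353M) loses 471.

OrbitCom receives Band G.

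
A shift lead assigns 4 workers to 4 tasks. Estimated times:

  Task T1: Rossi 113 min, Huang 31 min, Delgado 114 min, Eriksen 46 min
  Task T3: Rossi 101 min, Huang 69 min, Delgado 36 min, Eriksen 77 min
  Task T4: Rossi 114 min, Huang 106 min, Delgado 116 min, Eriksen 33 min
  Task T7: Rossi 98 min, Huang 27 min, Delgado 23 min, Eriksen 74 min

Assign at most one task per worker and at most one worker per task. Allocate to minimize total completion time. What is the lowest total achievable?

Minimum total: 188 min

Optimal: Rossi→Task T3 (101 min), Huang→Task T1 (31 min), Delgado→Task T7 (23 min), Eriksen→Task T4 (33 min) — total 101+31+23+33 = 188 min.
Column-greedy (each task in turn goes to its cheapest remaining worker) gives 198 min, worse by 10.
Swapping Eriksen↔Huang (Eriksen→Task T1 46 min, Huang→Task T4 106 min) adds 88.
No other one-to-one assignment undercuts 188 min.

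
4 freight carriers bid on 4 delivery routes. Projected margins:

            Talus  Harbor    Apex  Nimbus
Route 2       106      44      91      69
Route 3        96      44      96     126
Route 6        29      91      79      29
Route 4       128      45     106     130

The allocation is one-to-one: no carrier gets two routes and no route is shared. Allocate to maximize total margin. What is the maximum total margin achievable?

Max total: $436k

This is the linear assignment problem.
Optimal: Talus→Route 4 ($128k), Harbor→Route 6 ($91k), Apex→Route 2 ($91k), Nimbus→Route 3 ($126k) — total 128+91+91+126 = $436k.
Row-greedy (each carrier in turn takes its best remaining route) gives $384k, worse by 52.
Swapping Nimbus↔Harbor (Nimbus→Route 6 $29k, Harbor→Route 3 $44k) loses 144.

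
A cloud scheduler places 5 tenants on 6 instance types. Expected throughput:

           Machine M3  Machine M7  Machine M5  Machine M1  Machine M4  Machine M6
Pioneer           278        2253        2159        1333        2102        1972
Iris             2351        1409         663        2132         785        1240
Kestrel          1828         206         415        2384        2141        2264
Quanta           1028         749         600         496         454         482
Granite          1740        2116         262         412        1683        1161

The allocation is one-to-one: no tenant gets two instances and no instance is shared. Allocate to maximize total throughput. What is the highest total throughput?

Max total: 9699 ops/s

Optimal: Pioneer→Machine M5 (2159 ops/s), Iris→Machine M1 (2132 ops/s), Kestrel→Machine M6 (2264 ops/s), Quanta→Machine M3 (1028 ops/s), Granite→Machine M7 (2116 ops/s) — total 2159+2132+2264+1028+2116 = 9699 ops/s.
Column-greedy (each instance in turn goes to its best remaining tenant) gives 9271 ops/s, worse by 428.
Next-best assignment: Pioneer→Machine M4, Iris→Machine M1, Kestrel→Machine M6, Quanta→Machine M3, Granite→Machine M7 = 9642 ops/s.
Swapping Quanta↔Kestrel (Quanta→Machine M6 482 ops/s, Kestrel→Machine M3 1828 ops/s) loses 982.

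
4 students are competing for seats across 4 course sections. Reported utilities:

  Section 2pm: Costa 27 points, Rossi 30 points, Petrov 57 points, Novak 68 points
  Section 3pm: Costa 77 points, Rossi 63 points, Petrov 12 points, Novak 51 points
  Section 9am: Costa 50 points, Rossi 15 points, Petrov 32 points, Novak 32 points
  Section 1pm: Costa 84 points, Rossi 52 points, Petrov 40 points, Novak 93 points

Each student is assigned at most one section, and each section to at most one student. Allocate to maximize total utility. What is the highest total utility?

Maximum total: 263 points

Optimal: Costa→Section 9am (50 points), Rossi→Section 3pm (63 points), Petrov→Section 2pm (57 points), Novak→Section 1pm (93 points) — total 50+63+57+93 = 263 points.
Column-greedy (each section in turn goes to its best remaining student) gives 229 points, worse by 34.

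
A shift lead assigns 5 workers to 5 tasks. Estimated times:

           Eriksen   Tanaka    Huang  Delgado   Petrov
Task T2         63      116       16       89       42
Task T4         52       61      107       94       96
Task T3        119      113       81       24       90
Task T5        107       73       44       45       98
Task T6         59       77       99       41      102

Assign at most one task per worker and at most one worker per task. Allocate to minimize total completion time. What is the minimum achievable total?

Treat this as an assignment problem: match each worker to one task.
Optimal: Eriksen→Task T6 (59 min), Tanaka→Task T4 (61 min), Huang→Task T5 (44 min), Delgado→Task T3 (24 min), Petrov→Task T2 (42 min) — total 59+61+44+24+42 = 230 min.
Min-entry greedy (repeatedly take the single cheapest remaining cell) gives 267 min, worse by 37.
Every other assignment is strictly worse.

Minimum total: 230 min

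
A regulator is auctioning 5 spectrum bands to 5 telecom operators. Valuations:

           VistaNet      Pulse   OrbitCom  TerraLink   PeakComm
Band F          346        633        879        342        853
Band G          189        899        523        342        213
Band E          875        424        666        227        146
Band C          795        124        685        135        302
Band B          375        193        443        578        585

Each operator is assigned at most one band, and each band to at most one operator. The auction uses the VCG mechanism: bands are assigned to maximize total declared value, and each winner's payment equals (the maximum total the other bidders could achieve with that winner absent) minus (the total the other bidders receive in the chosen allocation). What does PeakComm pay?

PeakComm pays $194M.

Efficient allocation: VistaNet→Band E ($875M), Pulse→Band G ($899M), OrbitCom→Band C ($685M), TerraLink→Band B ($578M), PeakComm→Band F ($853M); total welfare W = $3890M.
PeakComm receives Band F at value $853M, so the others get W − 853 = $3037M.
Without PeakComm: best allocation of the remaining 4 bidders over all 5 bands is VistaNet→Band E ($875M), Pulse→Band G ($899M), OrbitCom→Band F ($879M), TerraLink→Band B ($578M), total $3231M.
VCG payment = (others' best without PeakComm) − (others' welfare with PeakComm) = 3231 − 3037 = $194M.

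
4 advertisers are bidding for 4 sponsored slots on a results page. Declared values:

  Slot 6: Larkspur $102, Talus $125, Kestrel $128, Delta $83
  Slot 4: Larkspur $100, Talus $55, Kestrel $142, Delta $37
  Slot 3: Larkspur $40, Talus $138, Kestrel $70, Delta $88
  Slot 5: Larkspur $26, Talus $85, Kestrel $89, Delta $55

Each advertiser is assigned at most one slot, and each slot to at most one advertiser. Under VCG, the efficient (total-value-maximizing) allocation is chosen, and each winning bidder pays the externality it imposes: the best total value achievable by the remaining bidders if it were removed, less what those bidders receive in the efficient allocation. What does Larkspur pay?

Efficient allocation: Larkspur→Slot 6 ($102), Talus→Slot 3 ($138), Kestrel→Slot 4 ($142), Delta→Slot 5 ($55); total welfare W = $437.
Larkspur receives Slot 6 at value $102, so the others get W − 102 = $335.
Without Larkspur: best allocation of the remaining 3 bidders over all 4 slots is Talus→Slot 3 ($138), Kestrel→Slot 4 ($142), Delta→Slot 6 ($83), total $363.
VCG payment = (others' best without Larkspur) − (others' welfare with Larkspur) = 363 − 335 = $28.

Larkspur pays $28.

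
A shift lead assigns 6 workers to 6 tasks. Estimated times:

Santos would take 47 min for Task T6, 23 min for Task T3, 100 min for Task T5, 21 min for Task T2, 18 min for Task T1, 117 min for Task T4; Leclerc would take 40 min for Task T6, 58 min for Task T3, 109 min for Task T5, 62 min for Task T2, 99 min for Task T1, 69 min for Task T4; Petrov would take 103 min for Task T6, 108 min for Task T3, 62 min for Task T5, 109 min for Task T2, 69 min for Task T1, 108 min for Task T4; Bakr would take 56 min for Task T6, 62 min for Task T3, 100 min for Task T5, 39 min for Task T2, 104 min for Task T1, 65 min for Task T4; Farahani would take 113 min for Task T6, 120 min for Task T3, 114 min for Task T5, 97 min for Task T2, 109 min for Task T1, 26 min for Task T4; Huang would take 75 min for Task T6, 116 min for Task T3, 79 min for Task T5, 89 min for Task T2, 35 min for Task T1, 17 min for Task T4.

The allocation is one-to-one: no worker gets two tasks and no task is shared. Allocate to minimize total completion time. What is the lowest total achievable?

Min total: 225 min

Optimal: Santos→Task T3 (23 min), Leclerc→Task T6 (40 min), Petrov→Task T5 (62 min), Bakr→Task T2 (39 min), Farahani→Task T4 (26 min), Huang→Task T1 (35 min) — total 23+40+62+39+26+35 = 225 min.
Min-entry greedy (repeatedly take the single cheapest remaining cell) gives 296 min, worse by 71.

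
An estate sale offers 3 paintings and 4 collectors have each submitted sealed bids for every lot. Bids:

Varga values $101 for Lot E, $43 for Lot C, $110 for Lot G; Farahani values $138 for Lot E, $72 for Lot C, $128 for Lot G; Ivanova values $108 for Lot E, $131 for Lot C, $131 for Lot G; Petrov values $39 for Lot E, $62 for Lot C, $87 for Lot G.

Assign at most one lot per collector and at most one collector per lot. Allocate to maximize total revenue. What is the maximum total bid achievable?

Maximum total: $379

Optimal: Farahani→Lot E ($138), Ivanova→Lot C ($131), Varga→Lot G ($110) — total 138+131+110 = $379.
Next-best assignment: Varga→Lot E, Ivanova→Lot C, Farahani→Lot G = $360.
Swapping Farahani↔Varga (Farahani→Lot G $128, Varga→Lot E $101) loses 19.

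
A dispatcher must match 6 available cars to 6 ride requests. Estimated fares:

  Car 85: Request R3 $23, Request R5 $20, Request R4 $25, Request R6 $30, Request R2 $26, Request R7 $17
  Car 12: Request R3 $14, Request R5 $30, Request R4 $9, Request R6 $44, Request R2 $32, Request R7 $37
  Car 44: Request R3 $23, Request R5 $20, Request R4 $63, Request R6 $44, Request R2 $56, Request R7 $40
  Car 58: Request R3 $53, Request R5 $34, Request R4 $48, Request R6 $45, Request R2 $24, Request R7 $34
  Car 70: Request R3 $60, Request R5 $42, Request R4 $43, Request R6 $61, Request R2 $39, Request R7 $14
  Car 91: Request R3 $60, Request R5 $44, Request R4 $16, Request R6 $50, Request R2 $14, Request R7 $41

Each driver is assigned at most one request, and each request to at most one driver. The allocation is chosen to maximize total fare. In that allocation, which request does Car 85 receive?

Car 85 receives Request R2.

Treat this as an assignment problem: match each driver to one request.
Optimal: Car 85→Request R2 ($26), Car 12→Request R7 ($37), Car 44→Request R4 ($63), Car 58→Request R3 ($53), Car 70→Request R6 ($61), Car 91→Request R5 ($44) — total 26+37+63+53+61+44 = $284.
Row-greedy (each driver in turn takes its best remaining request) gives $239, worse by 45.
Next-best assignment: Car 85→Request R5, Car 12→Request R7, Car 44→Request R2, Car 58→Request R4, Car 70→Request R6, Car 91→Request R3 = $282.
Every other assignment is strictly worse.
Car 85's own top request is Request R6 ($30), but forcing Car 85→Request R6 and reassigning the rest optimally gives only $275 — worse by 9.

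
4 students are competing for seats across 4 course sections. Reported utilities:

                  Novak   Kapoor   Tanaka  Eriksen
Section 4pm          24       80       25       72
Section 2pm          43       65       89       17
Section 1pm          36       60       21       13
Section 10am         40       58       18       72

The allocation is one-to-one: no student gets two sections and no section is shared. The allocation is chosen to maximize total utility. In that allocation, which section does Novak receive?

Optimal: Novak→Section 1pm (36 points), Kapoor→Section 4pm (80 points), Tanaka→Section 2pm (89 points), Eriksen→Section 10am (72 points) — total 36+80+89+72 = 277 points.
Row-greedy (each student in turn takes its best remaining section) gives 216 points, worse by 61.
Next-best assignment: Novak→Section 10am, Kapoor→Section 1pm, Tanaka→Section 2pm, Eriksen→Section 4pm = 261 points.
Swapping Kapoor↔Tanaka (Kapoor→Section 2pm 65 points, Tanaka→Section 4pm 25 points) loses 79.
Novak's own top section is Section 2pm (43 points), but forcing Novak→Section 2pm and reassigning the rest optimally gives only 216 points — worse by 61.

Novak receives Section 1pm.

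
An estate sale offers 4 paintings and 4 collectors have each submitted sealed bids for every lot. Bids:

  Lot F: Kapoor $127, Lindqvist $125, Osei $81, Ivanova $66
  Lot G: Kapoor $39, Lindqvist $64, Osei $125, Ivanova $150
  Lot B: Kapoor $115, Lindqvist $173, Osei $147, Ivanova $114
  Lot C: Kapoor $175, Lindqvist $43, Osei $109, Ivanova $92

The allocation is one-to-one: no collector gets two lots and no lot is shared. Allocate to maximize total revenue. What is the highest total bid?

Optimal: Kapoor→Lot C ($175), Lindqvist→Lot F ($125), Osei→Lot B ($147), Ivanova→Lot G ($150) — total 175+125+147+150 = $597.
Max-entry greedy (repeatedly take the single best remaining cell) gives $579, worse by 18.

Max total: $597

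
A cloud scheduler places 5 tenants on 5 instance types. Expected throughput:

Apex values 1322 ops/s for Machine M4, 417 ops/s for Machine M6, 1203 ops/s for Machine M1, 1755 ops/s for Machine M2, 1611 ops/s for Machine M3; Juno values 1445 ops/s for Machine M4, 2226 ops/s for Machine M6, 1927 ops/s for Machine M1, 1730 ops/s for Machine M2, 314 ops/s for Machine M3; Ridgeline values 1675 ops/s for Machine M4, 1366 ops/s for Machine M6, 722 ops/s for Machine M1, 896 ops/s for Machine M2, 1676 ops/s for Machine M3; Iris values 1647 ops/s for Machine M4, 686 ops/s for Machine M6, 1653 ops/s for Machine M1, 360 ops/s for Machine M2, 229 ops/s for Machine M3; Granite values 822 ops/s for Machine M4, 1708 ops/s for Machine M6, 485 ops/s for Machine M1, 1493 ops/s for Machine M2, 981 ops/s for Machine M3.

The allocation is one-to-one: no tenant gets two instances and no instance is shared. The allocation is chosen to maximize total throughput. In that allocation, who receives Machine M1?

Optimal: Apex→Machine M2 (1755 ops/s), Juno→Machine M1 (1927 ops/s), Ridgeline→Machine M3 (1676 ops/s), Iris→Machine M4 (1647 ops/s), Granite→Machine M6 (1708 ops/s) — total 1755+1927+1676+1647+1708 = 8713 ops/s.
Column-greedy (each instance in turn goes to its best remaining tenant) gives 8290 ops/s, worse by 423.
Next-best assignment: Apex→Machine M3, Juno→Machine M6, Ridgeline→Machine M4, Iris→Machine M1, Granite→Machine M2 = 8658 ops/s.
Juno's own top instance is Machine M6 (2226 ops/s), but forcing Juno→Machine M6 and reassigning the rest optimally gives only 8658 ops/s — worse by 55.

Juno receives Machine M1.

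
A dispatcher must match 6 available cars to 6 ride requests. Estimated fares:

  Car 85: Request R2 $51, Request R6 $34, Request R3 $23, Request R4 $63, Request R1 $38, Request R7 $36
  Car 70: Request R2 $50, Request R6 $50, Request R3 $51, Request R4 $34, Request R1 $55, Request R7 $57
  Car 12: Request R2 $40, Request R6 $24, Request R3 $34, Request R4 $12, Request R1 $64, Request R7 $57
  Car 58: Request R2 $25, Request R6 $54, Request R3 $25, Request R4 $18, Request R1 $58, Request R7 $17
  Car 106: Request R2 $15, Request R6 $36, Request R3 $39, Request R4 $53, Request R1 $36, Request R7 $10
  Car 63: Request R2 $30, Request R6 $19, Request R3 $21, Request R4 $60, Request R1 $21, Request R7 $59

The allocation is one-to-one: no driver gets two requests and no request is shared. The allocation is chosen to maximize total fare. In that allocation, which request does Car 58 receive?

Car 58 receives Request R6.

Optimal: Car 85→Request R2 ($51), Car 70→Request R3 ($51), Car 12→Request R1 ($64), Car 58→Request R6 ($54), Car 106→Request R4 ($53), Car 63→Request R7 ($59) — total 51+51+64+54+53+59 = $332.
Max-entry greedy (repeatedly take the single best remaining cell) gives $306, worse by 26.
Next-best assignment: Car 85→Request R4, Car 70→Request R2, Car 12→Request R1, Car 58→Request R6, Car 106→Request R3, Car 63→Request R7 = $329.
Swapping Car 63↔Car 12 (Car 63→Request R1 $21, Car 12→Request R7 $57) loses 45.
Checked against all permutations: $332 is optimal.
Car 58's own top request is Request R1 ($58), but forcing Car 58→Request R1 and reassigning the rest optimally gives only $315 — worse by 17.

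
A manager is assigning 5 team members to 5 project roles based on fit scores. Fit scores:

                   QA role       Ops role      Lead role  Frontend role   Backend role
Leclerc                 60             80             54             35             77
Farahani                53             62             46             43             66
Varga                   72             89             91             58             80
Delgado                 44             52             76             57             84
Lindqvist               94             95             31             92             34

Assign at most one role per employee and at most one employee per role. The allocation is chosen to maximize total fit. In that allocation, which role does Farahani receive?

Farahani receives QA role.

This is a one-to-one assignment (maximum-weight bipartite matching).
Optimal: Leclerc→Ops role (80 pts), Farahani→QA role (53 pts), Varga→Lead role (91 pts), Delgado→Backend role (84 pts), Lindqvist→Frontend role (92 pts) — total 80+53+91+84+92 = 400 pts.
Row-greedy (each employee in turn takes its best remaining role) gives 388 pts, worse by 12.
Swapping Lindqvist↔Farahani (Lindqvist→QA role 94 pts, Farahani→Frontend role 43 pts) loses 8.
Farahani's own top role is Backend role (66 pts), but forcing Farahani→Backend role and reassigning the rest optimally gives only 388 pts — worse by 12.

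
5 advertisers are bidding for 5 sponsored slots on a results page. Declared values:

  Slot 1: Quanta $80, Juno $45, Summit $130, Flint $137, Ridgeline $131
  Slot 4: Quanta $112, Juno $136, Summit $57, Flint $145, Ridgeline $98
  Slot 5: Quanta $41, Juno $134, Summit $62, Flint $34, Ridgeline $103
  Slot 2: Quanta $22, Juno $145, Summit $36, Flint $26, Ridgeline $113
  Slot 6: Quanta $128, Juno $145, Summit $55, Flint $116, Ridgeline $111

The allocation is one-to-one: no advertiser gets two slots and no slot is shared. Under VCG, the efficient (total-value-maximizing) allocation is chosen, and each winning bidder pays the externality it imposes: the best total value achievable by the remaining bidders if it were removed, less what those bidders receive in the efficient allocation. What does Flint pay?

Flint pays $1.

Efficient allocation: Quanta→Slot 6 ($128), Juno→Slot 2 ($145), Summit→Slot 1 ($130), Flint→Slot 4 ($145), Ridgeline→Slot 5 ($103); total welfare W = $651.
Flint receives Slot 4 at value $145, so the others get W − 145 = $506.
Without Flint: best allocation of the remaining 4 bidders over all 5 slots is Quanta→Slot 6 ($128), Juno→Slot 4 ($136), Summit→Slot 1 ($130), Ridgeline→Slot 2 ($113), total $507.
VCG payment = (others' best without Flint) − (others' welfare with Flint) = 507 − 506 = $1.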